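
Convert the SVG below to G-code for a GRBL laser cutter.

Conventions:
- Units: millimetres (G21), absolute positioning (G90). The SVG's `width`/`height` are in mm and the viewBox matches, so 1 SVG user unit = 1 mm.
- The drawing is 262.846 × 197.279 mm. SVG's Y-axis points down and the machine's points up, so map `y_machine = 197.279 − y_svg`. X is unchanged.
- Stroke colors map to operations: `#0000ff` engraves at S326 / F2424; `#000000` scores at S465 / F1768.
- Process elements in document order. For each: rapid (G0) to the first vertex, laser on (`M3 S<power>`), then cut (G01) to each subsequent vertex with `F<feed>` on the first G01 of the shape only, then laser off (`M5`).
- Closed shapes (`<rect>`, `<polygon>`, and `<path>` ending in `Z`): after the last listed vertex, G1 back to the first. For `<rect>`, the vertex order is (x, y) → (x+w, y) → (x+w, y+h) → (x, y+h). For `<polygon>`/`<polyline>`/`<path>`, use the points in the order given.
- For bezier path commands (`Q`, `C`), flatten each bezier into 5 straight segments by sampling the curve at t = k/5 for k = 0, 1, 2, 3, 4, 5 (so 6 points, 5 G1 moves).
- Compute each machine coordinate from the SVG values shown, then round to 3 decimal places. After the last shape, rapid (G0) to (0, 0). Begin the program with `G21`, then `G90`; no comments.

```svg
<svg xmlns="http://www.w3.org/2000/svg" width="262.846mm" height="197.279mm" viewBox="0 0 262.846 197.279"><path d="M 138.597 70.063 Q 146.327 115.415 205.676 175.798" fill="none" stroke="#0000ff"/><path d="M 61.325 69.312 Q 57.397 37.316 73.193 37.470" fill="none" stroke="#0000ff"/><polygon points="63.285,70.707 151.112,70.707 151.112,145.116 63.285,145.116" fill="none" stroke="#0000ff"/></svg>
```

G21
G90
G0 X138.597 Y127.216
M3 S326
G01 X143.754 Y108.474 F2424
G01 X153.040 Y88.529
G01 X166.456 Y67.382
G01 X184.001 Y45.033
G01 X205.676 Y21.481
M5
G0 X61.325 Y127.967
M3 S326
G01 X60.543 Y139.479 F2424
G01 X61.338 Y148.420
G01 X63.712 Y154.788
G01 X67.664 Y158.585
G01 X73.193 Y159.809
M5
G0 X63.285 Y126.572
M3 S326
G01 X151.112 Y126.572 F2424
G01 X151.112 Y52.163
G01 X63.285 Y52.163
G01 X63.285 Y126.572
M5
G0 X0.000 Y0.000

Since the viewBox matches the mm dimensions, user units are millimetres directly. The only transform is the Y-flip y_m = 197.279 − y_svg.

Shape 1 is a quadratic bezier drawn with `<path>`. Its stroke #0000ff means engrave at S326, F2424. After flipping Y the toolpath is (138.597,127.216) → (143.754,108.474) → (153.040,88.529) → (166.456,67.382) → (184.001,45.033) → (205.676,21.481).

Shape 2 is a quadratic bezier drawn with `<path>`. Its stroke #0000ff means engrave at S326, F2424. After flipping Y the toolpath is (61.325,127.967) → (60.543,139.479) → (61.338,148.420) → (63.712,154.788) → (67.664,158.585) → (73.193,159.809).

Shape 3 is a rectangle drawn with `<polygon>`. Its stroke #0000ff means engrave at S326, F2424. After flipping Y the toolpath is (63.285,126.572) → (151.112,126.572) → (151.112,52.163) → (63.285,52.163) → (63.285,126.572), returning to the start.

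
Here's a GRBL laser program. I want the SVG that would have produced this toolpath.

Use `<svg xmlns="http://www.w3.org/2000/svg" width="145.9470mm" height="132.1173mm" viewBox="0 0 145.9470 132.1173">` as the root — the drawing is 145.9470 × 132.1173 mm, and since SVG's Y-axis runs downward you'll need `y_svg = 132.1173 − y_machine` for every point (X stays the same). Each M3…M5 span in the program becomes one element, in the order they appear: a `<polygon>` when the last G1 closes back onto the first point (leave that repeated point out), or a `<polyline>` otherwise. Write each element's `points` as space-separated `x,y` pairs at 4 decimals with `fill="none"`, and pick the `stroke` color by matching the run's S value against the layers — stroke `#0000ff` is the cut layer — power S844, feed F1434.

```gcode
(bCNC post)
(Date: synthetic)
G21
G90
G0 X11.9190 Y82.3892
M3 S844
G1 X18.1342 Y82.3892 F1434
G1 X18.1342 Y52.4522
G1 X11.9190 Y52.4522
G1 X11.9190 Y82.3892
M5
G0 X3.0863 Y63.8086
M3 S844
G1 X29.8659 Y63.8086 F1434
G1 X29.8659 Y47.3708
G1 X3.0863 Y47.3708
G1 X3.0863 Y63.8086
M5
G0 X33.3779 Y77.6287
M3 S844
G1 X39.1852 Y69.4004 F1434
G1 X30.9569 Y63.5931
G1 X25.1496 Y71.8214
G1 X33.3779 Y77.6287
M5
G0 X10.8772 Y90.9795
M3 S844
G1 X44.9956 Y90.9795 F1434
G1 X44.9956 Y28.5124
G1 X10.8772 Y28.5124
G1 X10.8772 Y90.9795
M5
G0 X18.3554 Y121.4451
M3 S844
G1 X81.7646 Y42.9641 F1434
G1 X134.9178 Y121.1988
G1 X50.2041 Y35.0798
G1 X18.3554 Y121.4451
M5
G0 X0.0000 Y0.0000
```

Machine Y-up, SVG Y-down with viewBox height 132.1173, so y_svg = 132.1173 − y_machine; X carries over. Every run uses S844, so all elements get stroke `#0000ff` (cut).

Run 1: The run returns to its start, so emit a `<polygon>` with points (Y-flipped): 11.9190,49.7281 18.1342,49.7281 18.1342,79.6651 11.9190,79.6651.

Run 2: The run returns to its start, so emit a `<polygon>` with points (Y-flipped): 3.0863,68.3087 29.8659,68.3087 29.8659,84.7465 3.0863,84.7465.

Run 3: The run returns to its start, so emit a `<polygon>` with points (Y-flipped): 33.3779,54.4886 39.1852,62.7169 30.9569,68.5242 25.1496,60.2959.

Run 4: The run returns to its start, so emit a `<polygon>` with points (Y-flipped): 10.8772,41.1378 44.9956,41.1378 44.9956,103.6049 10.8772,103.6049.

Run 5: The run returns to its start, so emit a `<polygon>` with points (Y-flipped): 18.3554,10.6722 81.7646,89.1532 134.9178,10.9185 50.2041,97.0375.

<svg xmlns="http://www.w3.org/2000/svg" width="145.9470mm" height="132.1173mm" viewBox="0 0 145.9470 132.1173">
  <polygon points="11.9190,49.7281 18.1342,49.7281 18.1342,79.6651 11.9190,79.6651" fill="none" stroke="#0000ff"/>
  <polygon points="3.0863,68.3087 29.8659,68.3087 29.8659,84.7465 3.0863,84.7465" fill="none" stroke="#0000ff"/>
  <polygon points="33.3779,54.4886 39.1852,62.7169 30.9569,68.5242 25.1496,60.2959" fill="none" stroke="#0000ff"/>
  <polygon points="10.8772,41.1378 44.9956,41.1378 44.9956,103.6049 10.8772,103.6049" fill="none" stroke="#0000ff"/>
  <polygon points="18.3554,10.6722 81.7646,89.1532 134.9178,10.9185 50.2041,97.0375" fill="none" stroke="#0000ff"/>
</svg>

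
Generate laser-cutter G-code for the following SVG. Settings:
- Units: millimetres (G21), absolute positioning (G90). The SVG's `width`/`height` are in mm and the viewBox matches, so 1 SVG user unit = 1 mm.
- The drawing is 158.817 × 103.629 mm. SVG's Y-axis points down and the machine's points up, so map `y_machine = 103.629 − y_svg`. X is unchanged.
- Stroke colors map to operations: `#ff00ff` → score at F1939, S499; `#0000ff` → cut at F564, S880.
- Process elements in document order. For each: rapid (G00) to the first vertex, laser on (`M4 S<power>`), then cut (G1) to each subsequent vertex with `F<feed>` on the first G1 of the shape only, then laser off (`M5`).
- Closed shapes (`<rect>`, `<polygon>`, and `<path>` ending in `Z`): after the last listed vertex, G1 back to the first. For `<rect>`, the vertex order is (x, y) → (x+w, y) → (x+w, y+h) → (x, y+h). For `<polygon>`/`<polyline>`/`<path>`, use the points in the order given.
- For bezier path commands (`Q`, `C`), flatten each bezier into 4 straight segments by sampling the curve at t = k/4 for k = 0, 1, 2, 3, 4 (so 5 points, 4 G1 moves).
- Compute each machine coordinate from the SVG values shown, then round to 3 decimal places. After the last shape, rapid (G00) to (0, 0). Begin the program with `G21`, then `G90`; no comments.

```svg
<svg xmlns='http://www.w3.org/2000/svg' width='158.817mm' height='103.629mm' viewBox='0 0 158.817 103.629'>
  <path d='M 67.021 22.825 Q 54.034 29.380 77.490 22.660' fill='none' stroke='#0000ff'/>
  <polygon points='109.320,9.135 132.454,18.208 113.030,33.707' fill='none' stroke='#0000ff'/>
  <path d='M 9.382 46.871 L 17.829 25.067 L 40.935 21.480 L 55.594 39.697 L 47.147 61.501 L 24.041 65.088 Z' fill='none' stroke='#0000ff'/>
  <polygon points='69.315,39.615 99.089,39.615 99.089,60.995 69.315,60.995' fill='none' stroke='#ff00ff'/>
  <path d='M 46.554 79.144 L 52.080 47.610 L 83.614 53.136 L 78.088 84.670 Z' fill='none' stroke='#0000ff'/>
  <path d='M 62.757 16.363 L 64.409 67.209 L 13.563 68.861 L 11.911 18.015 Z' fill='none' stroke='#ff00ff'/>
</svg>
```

G21
G90
G00 X67.021 Y80.804
M4 S880
G1 X62.805 Y78.356 F564
G1 X63.145 Y77.568
G1 X68.040 Y78.439
G1 X77.490 Y80.969
M5
G00 X109.320 Y94.494
M4 S880
G1 X132.454 Y85.421 F564
G1 X113.030 Y69.922
G1 X109.320 Y94.494
M5
G00 X9.382 Y56.758
M4 S880
G1 X17.829 Y78.562 F564
G1 X40.935 Y82.149
G1 X55.594 Y63.932
G1 X47.147 Y42.128
G1 X24.041 Y38.541
G1 X9.382 Y56.758
M5
G00 X69.315 Y64.014
M4 S499
G1 X99.089 Y64.014 F1939
G1 X99.089 Y42.634
G1 X69.315 Y42.634
G1 X69.315 Y64.014
M5
G00 X46.554 Y24.485
M4 S880
G1 X52.080 Y56.019 F564
G1 X83.614 Y50.493
G1 X78.088 Y18.959
G1 X46.554 Y24.485
M5
G00 X62.757 Y87.266
M4 S499
G1 X64.409 Y36.420 F1939
G1 X13.563 Y34.768
G1 X11.911 Y85.614
G1 X62.757 Y87.266
M5
G00 X0.000 Y0.000

Since the viewBox matches the mm dimensions, user units are millimetres directly. The only transform is the Y-flip y_m = 103.629 − y_svg.

Shape 1 is a quadratic bezier drawn with `<path>`. Its stroke #0000ff means cut at S880, F564. After flipping Y the toolpath is (67.021,80.804) → (62.805,78.356) → (63.145,77.568) → (68.040,78.439) → (77.490,80.969).

Shape 2 is a regular polygon drawn with `<polygon>`. Its stroke #0000ff means cut at S880, F564. After flipping Y the toolpath is (109.320,94.494) → (132.454,85.421) → (113.030,69.922) → (109.320,94.494), returning to the start.

Shape 3 is a regular polygon drawn with `<path>`. Its stroke #0000ff means cut at S880, F564. After flipping Y the toolpath is (9.382,56.758) → (17.829,78.562) → (40.935,82.149) → (55.594,63.932) → (47.147,42.128) → (24.041,38.541) → (9.382,56.758), returning to the start.

Shape 4 is a rectangle drawn with `<polygon>`. Its stroke #ff00ff means score at S499, F1939. After flipping Y the toolpath is (69.315,64.014) → (99.089,64.014) → (99.089,42.634) → (69.315,42.634) → (69.315,64.014), returning to the start.

Shape 5 is a regular polygon drawn with `<path>`. Its stroke #0000ff means cut at S880, F564. After flipping Y the toolpath is (46.554,24.485) → (52.080,56.019) → (83.614,50.493) → (78.088,18.959) → (46.554,24.485), returning to the start.

Shape 6 is a regular polygon drawn with `<path>`. Its stroke #ff00ff means score at S499, F1939. After flipping Y the toolpath is (62.757,87.266) → (64.409,36.420) → (13.563,34.768) → (11.911,85.614) → (62.757,87.266), returning to the start.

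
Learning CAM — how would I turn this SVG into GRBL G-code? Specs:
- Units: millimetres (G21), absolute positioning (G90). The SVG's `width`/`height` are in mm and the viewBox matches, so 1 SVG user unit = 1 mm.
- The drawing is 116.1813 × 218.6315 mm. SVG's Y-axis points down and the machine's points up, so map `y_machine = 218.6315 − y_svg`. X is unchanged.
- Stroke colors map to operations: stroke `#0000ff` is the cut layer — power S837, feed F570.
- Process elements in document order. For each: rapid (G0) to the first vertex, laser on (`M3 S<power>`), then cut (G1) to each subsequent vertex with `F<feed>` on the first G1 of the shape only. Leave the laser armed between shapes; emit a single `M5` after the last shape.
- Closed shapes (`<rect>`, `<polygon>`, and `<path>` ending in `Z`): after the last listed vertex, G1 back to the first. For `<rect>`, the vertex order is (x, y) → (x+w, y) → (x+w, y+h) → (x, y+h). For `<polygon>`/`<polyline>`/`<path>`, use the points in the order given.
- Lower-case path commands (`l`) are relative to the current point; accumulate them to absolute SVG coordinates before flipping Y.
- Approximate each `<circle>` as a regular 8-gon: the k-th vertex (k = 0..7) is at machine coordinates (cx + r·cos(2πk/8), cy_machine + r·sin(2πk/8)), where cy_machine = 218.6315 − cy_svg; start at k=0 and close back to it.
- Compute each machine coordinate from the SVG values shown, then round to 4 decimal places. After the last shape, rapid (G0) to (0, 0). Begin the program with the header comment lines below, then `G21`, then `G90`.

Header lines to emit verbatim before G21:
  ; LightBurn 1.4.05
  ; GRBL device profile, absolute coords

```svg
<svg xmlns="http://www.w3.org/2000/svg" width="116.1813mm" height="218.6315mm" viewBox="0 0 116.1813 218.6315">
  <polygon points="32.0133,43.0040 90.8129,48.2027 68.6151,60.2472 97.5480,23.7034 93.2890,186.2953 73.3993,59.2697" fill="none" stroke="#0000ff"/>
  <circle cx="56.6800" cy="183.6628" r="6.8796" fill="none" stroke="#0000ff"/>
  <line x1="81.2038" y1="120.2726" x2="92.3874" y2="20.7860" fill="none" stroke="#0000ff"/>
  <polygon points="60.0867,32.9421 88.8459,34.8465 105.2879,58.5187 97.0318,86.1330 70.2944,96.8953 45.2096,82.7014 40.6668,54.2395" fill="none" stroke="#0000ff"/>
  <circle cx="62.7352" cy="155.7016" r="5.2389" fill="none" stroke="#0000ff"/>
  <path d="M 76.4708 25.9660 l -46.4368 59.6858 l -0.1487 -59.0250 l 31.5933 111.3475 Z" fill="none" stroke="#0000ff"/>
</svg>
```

Since the viewBox matches the mm dimensions, user units are millimetres directly. The only transform is the Y-flip y_m = 218.6315 − y_svg.

Shape 1 is a closed polygon drawn with `<polygon>`. Its stroke #0000ff means cut at S837, F570. After flipping Y the toolpath is (32.0133,175.6275) → (90.8129,170.4288) → (68.6151,158.3843) → (97.5480,194.9281) → (93.2890,32.3362) → (73.3993,159.3618) → (32.0133,175.6275), returning to the start.

Shape 2 is a circle drawn with `<circle>`. Its stroke #0000ff means cut at S837, F570. After flipping Y the toolpath is (63.5596,34.9687) → (61.5446,39.8333) → (56.6800,41.8483) → (51.8154,39.8333) → (49.8004,34.9687) → (51.8154,30.1041) → (56.6800,28.0891) → (61.5446,30.1041) → (63.5596,34.9687), returning to the start.

Shape 3 is a line segment drawn with `<line>`. Its stroke #0000ff means cut at S837, F570. After flipping Y the toolpath is (81.2038,98.3589) → (92.3874,197.8455).

Shape 4 is a regular polygon drawn with `<polygon>`. Its stroke #0000ff means cut at S837, F570. After flipping Y the toolpath is (60.0867,185.6894) → (88.8459,183.7850) → (105.2879,160.1128) → (97.0318,132.4985) → (70.2944,121.7362) → (45.2096,135.9301) → (40.6668,164.3920) → (60.0867,185.6894), returning to the start.

Shape 5 is a circle drawn with `<circle>`. Its stroke #0000ff means cut at S837, F570. After flipping Y the toolpath is (67.9741,62.9299) → (66.4397,66.6344) → (62.7352,68.1688) → (59.0307,66.6344) → (57.4963,62.9299) → (59.0307,59.2254) → (62.7352,57.6910) → (66.4397,59.2254) → (67.9741,62.9299), returning to the start.

Shape 6 is a closed polygon drawn with `<path>`. Its stroke #0000ff means cut at S837, F570. After flipping Y the toolpath is (76.4708,192.6655) → (30.0340,132.9797) → (29.8853,192.0047) → (61.4786,80.6572) → (76.4708,192.6655), returning to the start.

; LightBurn 1.4.05
; GRBL device profile, absolute coords
G21
G90
G0 X32.0133 Y175.6275
M3 S837
G1 X90.8129 Y170.4288 F570
G1 X68.6151 Y158.3843
G1 X97.5480 Y194.9281
G1 X93.2890 Y32.3362
G1 X73.3993 Y159.3618
G1 X32.0133 Y175.6275
G0 X63.5596 Y34.9687
M3 S837
G1 X61.5446 Y39.8333 F570
G1 X56.6800 Y41.8483
G1 X51.8154 Y39.8333
G1 X49.8004 Y34.9687
G1 X51.8154 Y30.1041
G1 X56.6800 Y28.0891
G1 X61.5446 Y30.1041
G1 X63.5596 Y34.9687
G0 X81.2038 Y98.3589
M3 S837
G1 X92.3874 Y197.8455 F570
G0 X60.0867 Y185.6894
M3 S837
G1 X88.8459 Y183.7850 F570
G1 X105.2879 Y160.1128
G1 X97.0318 Y132.4985
G1 X70.2944 Y121.7362
G1 X45.2096 Y135.9301
G1 X40.6668 Y164.3920
G1 X60.0867 Y185.6894
G0 X67.9741 Y62.9299
M3 S837
G1 X66.4397 Y66.6344 F570
G1 X62.7352 Y68.1688
G1 X59.0307 Y66.6344
G1 X57.4963 Y62.9299
G1 X59.0307 Y59.2254
G1 X62.7352 Y57.6910
G1 X66.4397 Y59.2254
G1 X67.9741 Y62.9299
G0 X76.4708 Y192.6655
M3 S837
G1 X30.0340 Y132.9797 F570
G1 X29.8853 Y192.0047
G1 X61.4786 Y80.6572
G1 X76.4708 Y192.6655
M5
G0 X0.0000 Y0.0000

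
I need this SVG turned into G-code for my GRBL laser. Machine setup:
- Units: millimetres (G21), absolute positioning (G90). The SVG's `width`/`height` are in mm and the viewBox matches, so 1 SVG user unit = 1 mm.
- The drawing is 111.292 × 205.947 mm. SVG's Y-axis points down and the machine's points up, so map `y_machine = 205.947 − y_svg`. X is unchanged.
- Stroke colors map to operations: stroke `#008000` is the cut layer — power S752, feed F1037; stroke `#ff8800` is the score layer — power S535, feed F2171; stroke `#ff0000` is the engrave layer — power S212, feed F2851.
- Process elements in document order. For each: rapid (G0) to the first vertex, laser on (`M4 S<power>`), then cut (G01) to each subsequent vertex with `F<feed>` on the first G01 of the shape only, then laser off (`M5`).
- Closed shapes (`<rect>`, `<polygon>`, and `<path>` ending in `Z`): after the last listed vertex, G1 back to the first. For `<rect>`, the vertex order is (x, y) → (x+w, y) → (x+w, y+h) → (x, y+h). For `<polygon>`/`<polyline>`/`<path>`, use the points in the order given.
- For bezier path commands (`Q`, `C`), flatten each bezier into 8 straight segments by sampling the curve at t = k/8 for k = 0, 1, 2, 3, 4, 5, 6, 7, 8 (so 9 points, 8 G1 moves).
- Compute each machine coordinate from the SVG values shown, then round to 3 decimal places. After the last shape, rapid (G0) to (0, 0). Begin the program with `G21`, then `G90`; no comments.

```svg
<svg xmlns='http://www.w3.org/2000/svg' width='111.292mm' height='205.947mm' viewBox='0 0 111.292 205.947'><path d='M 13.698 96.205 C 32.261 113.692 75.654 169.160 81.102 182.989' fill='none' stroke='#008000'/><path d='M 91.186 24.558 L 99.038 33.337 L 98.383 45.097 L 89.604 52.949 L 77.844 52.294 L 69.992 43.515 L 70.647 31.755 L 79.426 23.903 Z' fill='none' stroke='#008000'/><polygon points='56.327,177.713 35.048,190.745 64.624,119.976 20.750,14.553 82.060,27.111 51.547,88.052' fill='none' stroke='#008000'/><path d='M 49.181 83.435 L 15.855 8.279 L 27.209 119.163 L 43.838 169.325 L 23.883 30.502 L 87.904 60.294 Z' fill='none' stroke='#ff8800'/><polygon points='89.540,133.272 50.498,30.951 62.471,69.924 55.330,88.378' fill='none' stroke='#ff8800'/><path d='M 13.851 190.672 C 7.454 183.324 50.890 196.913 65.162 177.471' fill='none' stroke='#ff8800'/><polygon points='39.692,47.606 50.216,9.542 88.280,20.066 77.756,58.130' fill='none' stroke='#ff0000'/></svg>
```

Since the viewBox matches the mm dimensions, user units are millimetres directly. The only transform is the Y-flip y_m = 205.947 − y_svg.

Shape 1 is a cubic bezier drawn with `<path>`. Its stroke #008000 means cut at S752, F1037. After flipping Y the toolpath is (13.698,109.742) → (21.700,101.560) → (31.295,90.749) → (41.746,78.245) → (52.318,64.978) → (62.275,51.883) → (70.882,39.893) → (77.403,29.940) → (81.102,22.958).

Shape 2 is a regular polygon drawn with `<path>`. Its stroke #008000 means cut at S752, F1037. After flipping Y the toolpath is (91.186,181.389) → (99.038,172.610) → (98.383,160.850) → (89.604,152.998) → (77.844,153.653) → (69.992,162.432) → (70.647,174.192) → (79.426,182.044) → (91.186,181.389), returning to the start.

Shape 3 is a closed polygon drawn with `<polygon>`. Its stroke #008000 means cut at S752, F1037. After flipping Y the toolpath is (56.327,28.234) → (35.048,15.202) → (64.624,85.971) → (20.750,191.394) → (82.060,178.836) → (51.547,117.895) → (56.327,28.234), returning to the start.

Shape 4 is a closed polygon drawn with `<path>`. Its stroke #ff8800 means score at S535, F2171. After flipping Y the toolpath is (49.181,122.512) → (15.855,197.668) → (27.209,86.784) → (43.838,36.622) → (23.883,175.445) → (87.904,145.653) → (49.181,122.512), returning to the start.

Shape 5 is a closed polygon drawn with `<polygon>`. Its stroke #ff8800 means score at S535, F2171. After flipping Y the toolpath is (89.540,72.675) → (50.498,174.996) → (62.471,136.023) → (55.330,117.569) → (89.540,72.675), returning to the start.

Shape 6 is a cubic bezier drawn with `<path>`. Its stroke #ff8800 means score at S535, F2171. After flipping Y the toolpath is (13.851,15.275) → (13.634,17.154) → (17.163,17.704) → (23.512,17.555) → (31.756,17.340) → (40.968,17.693) → (50.224,19.245) → (58.597,22.628) → (65.162,28.476).

Shape 7 is a regular polygon drawn with `<polygon>`. Its stroke #ff0000 means engrave at S212, F2851. After flipping Y the toolpath is (39.692,158.341) → (50.216,196.405) → (88.280,185.881) → (77.756,147.817) → (39.692,158.341), returning to the start.

G21
G90
G0 X13.698 Y109.742
M4 S752
G01 X21.700 Y101.560 F1037
G01 X31.295 Y90.749
G01 X41.746 Y78.245
G01 X52.318 Y64.978
G01 X62.275 Y51.883
G01 X70.882 Y39.893
G01 X77.403 Y29.940
G01 X81.102 Y22.958
M5
G0 X91.186 Y181.389
M4 S752
G01 X99.038 Y172.610 F1037
G01 X98.383 Y160.850
G01 X89.604 Y152.998
G01 X77.844 Y153.653
G01 X69.992 Y162.432
G01 X70.647 Y174.192
G01 X79.426 Y182.044
G01 X91.186 Y181.389
M5
G0 X56.327 Y28.234
M4 S752
G01 X35.048 Y15.202 F1037
G01 X64.624 Y85.971
G01 X20.750 Y191.394
G01 X82.060 Y178.836
G01 X51.547 Y117.895
G01 X56.327 Y28.234
M5
G0 X49.181 Y122.512
M4 S535
G01 X15.855 Y197.668 F2171
G01 X27.209 Y86.784
G01 X43.838 Y36.622
G01 X23.883 Y175.445
G01 X87.904 Y145.653
G01 X49.181 Y122.512
M5
G0 X89.540 Y72.675
M4 S535
G01 X50.498 Y174.996 F2171
G01 X62.471 Y136.023
G01 X55.330 Y117.569
G01 X89.540 Y72.675
M5
G0 X13.851 Y15.275
M4 S535
G01 X13.634 Y17.154 F2171
G01 X17.163 Y17.704
G01 X23.512 Y17.555
G01 X31.756 Y17.340
G01 X40.968 Y17.693
G01 X50.224 Y19.245
G01 X58.597 Y22.628
G01 X65.162 Y28.476
M5
G0 X39.692 Y158.341
M4 S212
G01 X50.216 Y196.405 F2851
G01 X88.280 Y185.881
G01 X77.756 Y147.817
G01 X39.692 Y158.341
M5
G0 X0.000 Y0.000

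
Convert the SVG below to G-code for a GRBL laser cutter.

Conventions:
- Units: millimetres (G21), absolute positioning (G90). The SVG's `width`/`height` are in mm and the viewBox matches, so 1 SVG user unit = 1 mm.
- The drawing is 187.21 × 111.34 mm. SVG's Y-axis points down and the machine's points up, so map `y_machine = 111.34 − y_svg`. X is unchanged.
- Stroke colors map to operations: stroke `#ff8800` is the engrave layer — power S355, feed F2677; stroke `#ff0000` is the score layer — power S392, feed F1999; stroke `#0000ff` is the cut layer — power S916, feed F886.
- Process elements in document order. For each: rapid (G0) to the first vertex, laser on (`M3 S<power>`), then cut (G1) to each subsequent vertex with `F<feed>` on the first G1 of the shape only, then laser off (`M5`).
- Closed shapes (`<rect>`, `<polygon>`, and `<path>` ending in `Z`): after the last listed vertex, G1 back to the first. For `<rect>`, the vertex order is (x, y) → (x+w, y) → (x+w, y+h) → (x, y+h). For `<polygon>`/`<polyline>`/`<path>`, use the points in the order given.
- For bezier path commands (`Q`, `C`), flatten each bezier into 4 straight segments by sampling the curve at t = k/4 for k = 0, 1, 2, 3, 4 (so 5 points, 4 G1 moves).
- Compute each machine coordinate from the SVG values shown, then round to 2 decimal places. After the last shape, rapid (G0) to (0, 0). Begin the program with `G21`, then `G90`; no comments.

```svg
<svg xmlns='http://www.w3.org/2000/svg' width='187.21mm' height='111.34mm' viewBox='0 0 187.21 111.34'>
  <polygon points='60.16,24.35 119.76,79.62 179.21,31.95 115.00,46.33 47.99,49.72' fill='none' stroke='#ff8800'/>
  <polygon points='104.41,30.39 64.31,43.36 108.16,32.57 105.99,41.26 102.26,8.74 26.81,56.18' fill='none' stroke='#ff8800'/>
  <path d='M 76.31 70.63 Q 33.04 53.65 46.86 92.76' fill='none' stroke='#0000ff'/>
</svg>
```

1 u = 1 mm; y_m = 111.34 − y.

[1] `<polygon>` closed polygon, #ff8800→engrave S355 F2677: (60.16,86.99) → (119.76,31.72) → (179.21,79.39) → (115.00,65.01) → (47.99,61.62) → (60.16,86.99) (closed)

[2] `<polygon>` closed polygon, #ff8800→engrave S355 F2677: (104.41,80.95) → (64.31,67.98) → (108.16,78.77) → (105.99,70.08) → (102.26,102.60) → (26.81,55.16) → (104.41,80.95) (closed)

[3] `<path>` quadratic bezier, #0000ff→cut S916 F886: (76.31,40.71) → (58.24,45.69) → (47.31,43.67) → (43.52,34.63) → (46.86,18.58)

G21
G90
G0 X60.16 Y86.99
M3 S355
G1 X119.76 Y31.72 F2677
G1 X179.21 Y79.39
G1 X115.00 Y65.01
G1 X47.99 Y61.62
G1 X60.16 Y86.99
M5
G0 X104.41 Y80.95
M3 S355
G1 X64.31 Y67.98 F2677
G1 X108.16 Y78.77
G1 X105.99 Y70.08
G1 X102.26 Y102.60
G1 X26.81 Y55.16
G1 X104.41 Y80.95
M5
G0 X76.31 Y40.71
M3 S916
G1 X58.24 Y45.69 F886
G1 X47.31 Y43.67
G1 X43.52 Y34.63
G1 X46.86 Y18.58
M5
G0 X0.00 Y0.00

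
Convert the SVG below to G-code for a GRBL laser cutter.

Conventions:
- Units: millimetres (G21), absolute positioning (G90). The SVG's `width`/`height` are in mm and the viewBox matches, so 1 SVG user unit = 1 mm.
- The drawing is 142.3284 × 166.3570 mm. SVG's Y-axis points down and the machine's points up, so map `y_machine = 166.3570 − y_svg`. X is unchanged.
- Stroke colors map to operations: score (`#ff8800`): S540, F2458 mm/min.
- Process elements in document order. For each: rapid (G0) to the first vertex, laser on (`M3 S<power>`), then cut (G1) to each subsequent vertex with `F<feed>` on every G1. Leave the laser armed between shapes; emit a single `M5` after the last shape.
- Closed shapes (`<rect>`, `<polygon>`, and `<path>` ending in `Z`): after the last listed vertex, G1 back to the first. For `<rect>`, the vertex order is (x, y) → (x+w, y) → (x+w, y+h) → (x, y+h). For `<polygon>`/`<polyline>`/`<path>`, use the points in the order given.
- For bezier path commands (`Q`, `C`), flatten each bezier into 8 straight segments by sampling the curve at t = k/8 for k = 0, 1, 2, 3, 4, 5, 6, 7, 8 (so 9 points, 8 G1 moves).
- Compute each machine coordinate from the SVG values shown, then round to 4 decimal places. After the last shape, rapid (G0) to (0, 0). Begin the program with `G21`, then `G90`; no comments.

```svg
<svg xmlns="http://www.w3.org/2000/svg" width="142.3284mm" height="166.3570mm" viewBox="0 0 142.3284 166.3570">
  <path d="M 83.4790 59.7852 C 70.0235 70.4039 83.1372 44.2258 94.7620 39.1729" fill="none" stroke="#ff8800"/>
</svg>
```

G21
G90
G0 X83.4790 Y106.5718
M3 S540
G1 X79.6238 Y104.2015 F2458
G1 X77.9307 Y104.6021 F2458
G1 X78.0708 Y107.0949 F2458
G1 X79.7154 Y111.0011 F2458
G1 X82.5356 Y115.6419 F2458
G1 X86.2026 Y120.3385 F2458
G1 X90.3877 Y124.4121 F2458
G1 X94.7620 Y127.1841 F2458
M5
G0 X0.0000 Y0.0000

1 u = 1 mm; y_m = 166.3570 − y.

[1] `<path>` cubic bezier, #ff8800→score S540 F2458: (83.4790,106.5718) → (79.6238,104.2015) → (77.9307,104.6021) → (78.0708,107.0949) → (79.7154,111.0011) → (82.5356,115.6419) → (86.2026,120.3385) → (90.3877,124.4121) → (94.7620,127.1841)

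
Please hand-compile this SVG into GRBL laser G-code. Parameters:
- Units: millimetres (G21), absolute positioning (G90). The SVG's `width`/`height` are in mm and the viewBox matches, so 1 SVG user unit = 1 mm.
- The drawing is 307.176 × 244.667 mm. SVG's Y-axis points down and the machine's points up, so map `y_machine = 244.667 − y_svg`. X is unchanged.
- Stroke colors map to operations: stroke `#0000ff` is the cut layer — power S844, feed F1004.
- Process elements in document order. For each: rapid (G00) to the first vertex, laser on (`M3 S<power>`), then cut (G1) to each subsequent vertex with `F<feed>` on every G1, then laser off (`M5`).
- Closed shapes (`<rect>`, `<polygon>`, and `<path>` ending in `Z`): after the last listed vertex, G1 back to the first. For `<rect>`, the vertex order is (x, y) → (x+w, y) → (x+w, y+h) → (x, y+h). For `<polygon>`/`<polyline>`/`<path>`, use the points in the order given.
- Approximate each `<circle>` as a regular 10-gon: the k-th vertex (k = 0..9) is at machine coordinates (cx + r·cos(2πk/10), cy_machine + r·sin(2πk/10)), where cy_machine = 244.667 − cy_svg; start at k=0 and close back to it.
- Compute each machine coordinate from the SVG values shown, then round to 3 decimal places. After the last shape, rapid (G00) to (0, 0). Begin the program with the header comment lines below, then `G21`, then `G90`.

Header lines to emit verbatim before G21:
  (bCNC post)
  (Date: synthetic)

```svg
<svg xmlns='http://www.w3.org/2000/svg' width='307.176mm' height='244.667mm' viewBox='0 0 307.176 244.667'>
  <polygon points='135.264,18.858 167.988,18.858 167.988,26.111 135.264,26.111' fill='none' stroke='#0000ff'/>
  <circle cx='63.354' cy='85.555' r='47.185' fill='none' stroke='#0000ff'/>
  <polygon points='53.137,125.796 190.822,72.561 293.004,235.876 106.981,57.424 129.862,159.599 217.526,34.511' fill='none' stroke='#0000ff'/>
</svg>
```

Since the viewBox matches the mm dimensions, user units are millimetres directly. The only transform is the Y-flip y_m = 244.667 − y_svg.

Shape 1 is a rectangle drawn with `<polygon>`. Its stroke #0000ff means cut at S844, F1004. After flipping Y the toolpath is (135.264,225.809) → (167.988,225.809) → (167.988,218.556) → (135.264,218.556) → (135.264,225.809), returning to the start.

Shape 2 is a circle drawn with `<circle>`. Its stroke #0000ff means cut at S844, F1004. After flipping Y the toolpath is (110.539,159.112) → (101.527,186.847) → (77.935,203.988) → (48.773,203.988) → (25.181,186.847) → (16.169,159.112) → (25.181,131.377) → (48.773,114.236) → (77.935,114.236) → (101.527,131.377) → (110.539,159.112), returning to the start.

Shape 3 is a closed polygon drawn with `<polygon>`. Its stroke #0000ff means cut at S844, F1004. After flipping Y the toolpath is (53.137,118.871) → (190.822,172.106) → (293.004,8.791) → (106.981,187.243) → (129.862,85.068) → (217.526,210.156) → (53.137,118.871), returning to the start.

(bCNC post)
(Date: synthetic)
G21
G90
G00 X135.264 Y225.809
M3 S844
G1 X167.988 Y225.809 F1004
G1 X167.988 Y218.556 F1004
G1 X135.264 Y218.556 F1004
G1 X135.264 Y225.809 F1004
M5
G00 X110.539 Y159.112
M3 S844
G1 X101.527 Y186.847 F1004
G1 X77.935 Y203.988 F1004
G1 X48.773 Y203.988 F1004
G1 X25.181 Y186.847 F1004
G1 X16.169 Y159.112 F1004
G1 X25.181 Y131.377 F1004
G1 X48.773 Y114.236 F1004
G1 X77.935 Y114.236 F1004
G1 X101.527 Y131.377 F1004
G1 X110.539 Y159.112 F1004
M5
G00 X53.137 Y118.871
M3 S844
G1 X190.822 Y172.106 F1004
G1 X293.004 Y8.791 F1004
G1 X106.981 Y187.243 F1004
G1 X129.862 Y85.068 F1004
G1 X217.526 Y210.156 F1004
G1 X53.137 Y118.871 F1004
M5
G00 X0.000 Y0.000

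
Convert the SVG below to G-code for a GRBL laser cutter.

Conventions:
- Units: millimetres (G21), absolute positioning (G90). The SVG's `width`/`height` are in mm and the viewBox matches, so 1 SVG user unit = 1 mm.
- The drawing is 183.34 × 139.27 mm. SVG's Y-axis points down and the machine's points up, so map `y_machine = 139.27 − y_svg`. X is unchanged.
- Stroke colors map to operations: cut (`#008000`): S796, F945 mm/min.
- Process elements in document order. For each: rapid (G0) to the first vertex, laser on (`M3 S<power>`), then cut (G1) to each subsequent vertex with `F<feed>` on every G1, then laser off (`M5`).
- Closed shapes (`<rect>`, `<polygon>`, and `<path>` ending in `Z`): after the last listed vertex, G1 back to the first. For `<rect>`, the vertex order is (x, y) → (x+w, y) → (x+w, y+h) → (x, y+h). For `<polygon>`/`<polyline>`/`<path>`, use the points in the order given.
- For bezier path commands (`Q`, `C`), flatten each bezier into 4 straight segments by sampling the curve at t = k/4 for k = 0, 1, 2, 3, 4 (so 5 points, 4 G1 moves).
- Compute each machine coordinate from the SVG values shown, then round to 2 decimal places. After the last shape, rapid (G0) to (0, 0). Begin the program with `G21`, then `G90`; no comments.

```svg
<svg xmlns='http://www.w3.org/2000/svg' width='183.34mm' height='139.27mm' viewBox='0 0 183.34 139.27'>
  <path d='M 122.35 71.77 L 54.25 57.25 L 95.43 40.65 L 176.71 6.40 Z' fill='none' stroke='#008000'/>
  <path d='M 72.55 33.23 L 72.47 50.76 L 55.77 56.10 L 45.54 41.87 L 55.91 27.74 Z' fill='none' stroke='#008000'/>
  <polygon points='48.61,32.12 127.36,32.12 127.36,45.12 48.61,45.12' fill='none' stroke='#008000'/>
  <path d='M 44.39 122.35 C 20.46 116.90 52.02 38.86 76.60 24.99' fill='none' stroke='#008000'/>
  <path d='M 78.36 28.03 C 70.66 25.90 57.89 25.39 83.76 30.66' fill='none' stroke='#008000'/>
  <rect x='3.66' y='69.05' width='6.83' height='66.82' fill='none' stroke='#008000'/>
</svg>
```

viewBox `0 0 183.34 139.27` with mm width/height → 1 unit = 1 mm. Flip: y_m = 139.27 − y_svg.

**Shape 1** — `<path>` closed polygon, stroke `#008000` → cut (S796, F945). Machine vertices: (122.35,67.50) → (54.25,82.02) → (95.43,98.62) → (176.71,132.87) → (122.35,67.50). Closed: final G1 returns to the first vertex.

**Shape 2** — `<path>` regular polygon, stroke `#008000` → cut (S796, F945). Machine vertices: (72.55,106.04) → (72.47,88.51) → (55.77,83.17) → (45.54,97.40) → (55.91,111.53) → (72.55,106.04). Closed: final G1 returns to the first vertex.

**Shape 3** — `<polygon>` rectangle, stroke `#008000` → cut (S796, F945). Machine vertices: (48.61,107.15) → (127.36,107.15) → (127.36,94.15) → (48.61,94.15) → (48.61,107.15). Closed: final G1 returns to the first vertex.

**Shape 4** — `<path>` cubic bezier, stroke `#008000` → cut (S796, F945). Control points (SVG): P0=(44.39,122.35), P1=(20.46,116.90), P2=(52.02,38.86), P3=(76.60,24.99); sampled at t=k/4. Machine vertices: (44.39,16.92) → (35.87,32.48) → (42.30,62.44) → (57.83,93.98) → (76.60,114.28). Open path.

**Shape 5** — `<path>` cubic bezier, stroke `#008000` → cut (S796, F945). Control points (SVG): P0=(78.36,28.03), P1=(70.66,25.90), P2=(57.89,25.39), P3=(83.76,30.66); sampled at t=k/4. Machine vertices: (78.36,111.24) → (72.32,112.47) → (68.47,112.70) → (70.92,111.54) → (83.76,108.61). Open path.

**Shape 6** — `<rect>` rectangle, stroke `#008000` → cut (S796, F945). Machine vertices: (3.66,70.22) → (10.49,70.22) → (10.49,3.40) → (3.66,3.40) → (3.66,70.22). Closed: final G1 returns to the first vertex.

G21
G90
G0 X122.35 Y67.50
M3 S796
G1 X54.25 Y82.02 F945
G1 X95.43 Y98.62 F945
G1 X176.71 Y132.87 F945
G1 X122.35 Y67.50 F945
M5
G0 X72.55 Y106.04
M3 S796
G1 X72.47 Y88.51 F945
G1 X55.77 Y83.17 F945
G1 X45.54 Y97.40 F945
G1 X55.91 Y111.53 F945
G1 X72.55 Y106.04 F945
M5
G0 X48.61 Y107.15
M3 S796
G1 X127.36 Y107.15 F945
G1 X127.36 Y94.15 F945
G1 X48.61 Y94.15 F945
G1 X48.61 Y107.15 F945
M5
G0 X44.39 Y16.92
M3 S796
G1 X35.87 Y32.48 F945
G1 X42.30 Y62.44 F945
G1 X57.83 Y93.98 F945
G1 X76.60 Y114.28 F945
M5
G0 X78.36 Y111.24
M3 S796
G1 X72.32 Y112.47 F945
G1 X68.47 Y112.70 F945
G1 X70.92 Y111.54 F945
G1 X83.76 Y108.61 F945
M5
G0 X3.66 Y70.22
M3 S796
G1 X10.49 Y70.22 F945
G1 X10.49 Y3.40 F945
G1 X3.66 Y3.40 F945
G1 X3.66 Y70.22 F945
M5
G0 X0.00 Y0.00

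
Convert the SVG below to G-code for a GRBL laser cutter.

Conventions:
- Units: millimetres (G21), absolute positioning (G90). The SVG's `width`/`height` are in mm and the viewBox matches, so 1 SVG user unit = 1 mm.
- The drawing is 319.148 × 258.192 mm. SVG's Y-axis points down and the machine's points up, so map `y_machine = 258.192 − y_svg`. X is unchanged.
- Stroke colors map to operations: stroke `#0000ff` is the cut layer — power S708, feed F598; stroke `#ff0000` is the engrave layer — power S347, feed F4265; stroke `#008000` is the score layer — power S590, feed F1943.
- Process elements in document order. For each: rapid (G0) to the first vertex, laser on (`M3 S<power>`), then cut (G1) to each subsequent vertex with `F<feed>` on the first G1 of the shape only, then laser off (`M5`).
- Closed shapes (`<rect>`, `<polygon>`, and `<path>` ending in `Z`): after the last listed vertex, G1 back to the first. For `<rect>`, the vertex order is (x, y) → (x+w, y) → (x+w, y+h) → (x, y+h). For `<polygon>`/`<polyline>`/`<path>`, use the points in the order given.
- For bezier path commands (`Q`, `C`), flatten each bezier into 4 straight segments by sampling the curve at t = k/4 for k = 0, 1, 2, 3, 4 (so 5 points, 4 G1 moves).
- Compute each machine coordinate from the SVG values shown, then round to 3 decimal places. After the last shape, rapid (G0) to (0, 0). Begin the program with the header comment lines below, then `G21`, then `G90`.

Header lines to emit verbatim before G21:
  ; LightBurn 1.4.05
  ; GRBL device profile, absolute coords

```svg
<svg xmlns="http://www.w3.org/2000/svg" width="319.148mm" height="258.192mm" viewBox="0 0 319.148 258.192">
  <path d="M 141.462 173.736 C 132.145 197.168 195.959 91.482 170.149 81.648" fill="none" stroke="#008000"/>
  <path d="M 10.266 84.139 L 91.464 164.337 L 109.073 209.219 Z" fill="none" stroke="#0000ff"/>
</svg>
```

; LightBurn 1.4.05
; GRBL device profile, absolute coords
G21
G90
G0 X141.462 Y84.456
M3 S590
G1 X145.643 Y87.576 F1943
G1 X161.990 Y118.025
G1 X175.245 Y154.711
G1 X170.149 Y176.544
M5
G0 X10.266 Y174.053
M3 S708
G1 X91.464 Y93.855 F598
G1 X109.073 Y48.973
G1 X10.266 Y174.053
M5
G0 X0.000 Y0.000

1 u = 1 mm; y_m = 258.192 − y.

[1] `<path>` cubic bezier, #008000→score S590 F1943: (141.462,84.456) → (145.643,87.576) → (161.990,118.025) → (175.245,154.711) → (170.149,176.544)

[2] `<path>` closed polygon, #0000ff→cut S708 F598: (10.266,174.053) → (91.464,93.855) → (109.073,48.973) → (10.266,174.053) (closed)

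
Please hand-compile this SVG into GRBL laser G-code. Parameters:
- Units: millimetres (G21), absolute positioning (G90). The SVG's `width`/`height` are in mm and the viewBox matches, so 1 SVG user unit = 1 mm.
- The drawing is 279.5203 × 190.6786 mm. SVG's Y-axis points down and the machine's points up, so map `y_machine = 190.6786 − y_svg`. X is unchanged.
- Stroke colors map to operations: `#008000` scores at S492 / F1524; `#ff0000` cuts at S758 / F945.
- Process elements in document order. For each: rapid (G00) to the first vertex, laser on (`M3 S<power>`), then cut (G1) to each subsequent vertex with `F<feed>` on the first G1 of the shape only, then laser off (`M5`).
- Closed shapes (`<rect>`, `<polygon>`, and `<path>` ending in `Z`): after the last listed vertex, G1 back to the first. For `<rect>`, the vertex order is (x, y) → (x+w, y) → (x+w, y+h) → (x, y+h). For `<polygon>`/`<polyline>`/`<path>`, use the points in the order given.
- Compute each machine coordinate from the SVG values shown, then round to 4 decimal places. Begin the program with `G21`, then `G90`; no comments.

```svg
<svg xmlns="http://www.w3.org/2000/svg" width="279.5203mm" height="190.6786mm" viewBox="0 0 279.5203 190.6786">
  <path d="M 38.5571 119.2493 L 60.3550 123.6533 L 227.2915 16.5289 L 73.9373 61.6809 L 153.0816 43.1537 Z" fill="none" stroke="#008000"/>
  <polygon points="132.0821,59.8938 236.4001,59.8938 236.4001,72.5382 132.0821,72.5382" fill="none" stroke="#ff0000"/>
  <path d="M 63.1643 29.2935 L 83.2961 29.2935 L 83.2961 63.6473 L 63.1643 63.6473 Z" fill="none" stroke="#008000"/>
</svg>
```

G21
G90
G00 X38.5571 Y71.4293
M3 S492
G1 X60.3550 Y67.0253 F1524
G1 X227.2915 Y174.1497
G1 X73.9373 Y128.9977
G1 X153.0816 Y147.5249
G1 X38.5571 Y71.4293
M5
G00 X132.0821 Y130.7848
M3 S758
G1 X236.4001 Y130.7848 F945
G1 X236.4001 Y118.1404
G1 X132.0821 Y118.1404
G1 X132.0821 Y130.7848
M5
G00 X63.1643 Y161.3851
M3 S492
G1 X83.2961 Y161.3851 F1524
G1 X83.2961 Y127.0313
G1 X63.1643 Y127.0313
G1 X63.1643 Y161.3851
M5

1 u = 1 mm; y_m = 190.6786 − y.

[1] `<path>` closed polygon, #008000→score S492 F1524: (38.5571,71.4293) → (60.3550,67.0253) → (227.2915,174.1497) → (73.9373,128.9977) → (153.0816,147.5249) → (38.5571,71.4293) (closed)

[2] `<polygon>` rectangle, #ff0000→cut S758 F945: (132.0821,130.7848) → (236.4001,130.7848) → (236.4001,118.1404) → (132.0821,118.1404) → (132.0821,130.7848) (closed)

[3] `<path>` rectangle, #008000→score S492 F1524: (63.1643,161.3851) → (83.2961,161.3851) → (83.2961,127.0313) → (63.1643,127.0313) → (63.1643,161.3851) (closed)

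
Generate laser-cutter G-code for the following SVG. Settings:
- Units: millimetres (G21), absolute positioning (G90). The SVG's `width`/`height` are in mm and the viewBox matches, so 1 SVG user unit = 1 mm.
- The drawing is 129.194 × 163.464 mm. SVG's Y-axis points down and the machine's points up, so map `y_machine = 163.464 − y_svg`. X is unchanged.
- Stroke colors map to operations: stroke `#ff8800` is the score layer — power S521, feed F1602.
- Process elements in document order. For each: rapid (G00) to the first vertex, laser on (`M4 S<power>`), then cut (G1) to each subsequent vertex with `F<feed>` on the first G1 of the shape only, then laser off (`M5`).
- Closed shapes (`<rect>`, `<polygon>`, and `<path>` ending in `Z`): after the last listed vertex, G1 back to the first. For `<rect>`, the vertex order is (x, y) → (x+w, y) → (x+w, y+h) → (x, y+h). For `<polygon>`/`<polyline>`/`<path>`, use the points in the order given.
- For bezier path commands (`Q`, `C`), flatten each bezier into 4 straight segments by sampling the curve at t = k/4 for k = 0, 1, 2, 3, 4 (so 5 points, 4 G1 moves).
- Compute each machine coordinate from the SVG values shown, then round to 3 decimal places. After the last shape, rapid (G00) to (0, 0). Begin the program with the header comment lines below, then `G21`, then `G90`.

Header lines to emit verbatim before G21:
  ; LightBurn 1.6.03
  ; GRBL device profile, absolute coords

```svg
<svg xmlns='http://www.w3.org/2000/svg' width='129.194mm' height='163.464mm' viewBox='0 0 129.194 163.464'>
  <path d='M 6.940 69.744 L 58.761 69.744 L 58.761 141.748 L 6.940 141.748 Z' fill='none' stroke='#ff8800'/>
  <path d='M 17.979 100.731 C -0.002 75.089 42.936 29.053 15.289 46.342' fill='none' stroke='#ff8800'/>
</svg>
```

1 u = 1 mm; y_m = 163.464 − y.

[1] `<path>` rectangle, #ff8800→score S521 F1602: (6.940,93.720) → (58.761,93.720) → (58.761,21.716) → (6.940,21.716) → (6.940,93.720) (closed)

[2] `<path>` cubic bezier, #ff8800→score S521 F1602: (17.979,62.733) → (13.861,84.480) → (20.259,106.027) → (24.844,119.523) → (15.289,117.122)

; LightBurn 1.6.03
; GRBL device profile, absolute coords
G21
G90
G00 X6.940 Y93.720
M4 S521
G1 X58.761 Y93.720 F1602
G1 X58.761 Y21.716
G1 X6.940 Y21.716
G1 X6.940 Y93.720
M5
G00 X17.979 Y62.733
M4 S521
G1 X13.861 Y84.480 F1602
G1 X20.259 Y106.027
G1 X24.844 Y119.523
G1 X15.289 Y117.122
M5
G00 X0.000 Y0.000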